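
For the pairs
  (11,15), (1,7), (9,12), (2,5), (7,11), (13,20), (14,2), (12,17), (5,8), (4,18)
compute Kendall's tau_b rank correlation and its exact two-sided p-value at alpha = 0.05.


Step 1: Enumerate the 45 unordered pairs (i,j) with i<j and classify each by sign(x_j-x_i) * sign(y_j-y_i).
  (1,2):dx=-10,dy=-8->C; (1,3):dx=-2,dy=-3->C; (1,4):dx=-9,dy=-10->C; (1,5):dx=-4,dy=-4->C
  (1,6):dx=+2,dy=+5->C; (1,7):dx=+3,dy=-13->D; (1,8):dx=+1,dy=+2->C; (1,9):dx=-6,dy=-7->C
  (1,10):dx=-7,dy=+3->D; (2,3):dx=+8,dy=+5->C; (2,4):dx=+1,dy=-2->D; (2,5):dx=+6,dy=+4->C
  (2,6):dx=+12,dy=+13->C; (2,7):dx=+13,dy=-5->D; (2,8):dx=+11,dy=+10->C; (2,9):dx=+4,dy=+1->C
  (2,10):dx=+3,dy=+11->C; (3,4):dx=-7,dy=-7->C; (3,5):dx=-2,dy=-1->C; (3,6):dx=+4,dy=+8->C
  (3,7):dx=+5,dy=-10->D; (3,8):dx=+3,dy=+5->C; (3,9):dx=-4,dy=-4->C; (3,10):dx=-5,dy=+6->D
  (4,5):dx=+5,dy=+6->C; (4,6):dx=+11,dy=+15->C; (4,7):dx=+12,dy=-3->D; (4,8):dx=+10,dy=+12->C
  (4,9):dx=+3,dy=+3->C; (4,10):dx=+2,dy=+13->C; (5,6):dx=+6,dy=+9->C; (5,7):dx=+7,dy=-9->D
  (5,8):dx=+5,dy=+6->C; (5,9):dx=-2,dy=-3->C; (5,10):dx=-3,dy=+7->D; (6,7):dx=+1,dy=-18->D
  (6,8):dx=-1,dy=-3->C; (6,9):dx=-8,dy=-12->C; (6,10):dx=-9,dy=-2->C; (7,8):dx=-2,dy=+15->D
  (7,9):dx=-9,dy=+6->D; (7,10):dx=-10,dy=+16->D; (8,9):dx=-7,dy=-9->C; (8,10):dx=-8,dy=+1->D
  (9,10):dx=-1,dy=+10->D
Step 2: C = 30, D = 15, total pairs = 45.
Step 3: tau = (C - D)/(n(n-1)/2) = (30 - 15)/45 = 0.333333.
Step 4: Exact two-sided p-value (enumerate n! = 3628800 permutations of y under H0): p = 0.216373.
Step 5: alpha = 0.05. fail to reject H0.

tau_b = 0.3333 (C=30, D=15), p = 0.216373, fail to reject H0.


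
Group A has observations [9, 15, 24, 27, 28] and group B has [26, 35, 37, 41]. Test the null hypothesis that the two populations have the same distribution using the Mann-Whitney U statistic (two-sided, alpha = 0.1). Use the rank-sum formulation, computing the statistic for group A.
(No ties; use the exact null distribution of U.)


Step 1: Combine and sort all 9 observations; assign midranks.
sorted (value, group): (9,X), (15,X), (24,X), (26,Y), (27,X), (28,X), (35,Y), (37,Y), (41,Y)
ranks: 9->1, 15->2, 24->3, 26->4, 27->5, 28->6, 35->7, 37->8, 41->9
Step 2: Rank sum for X: R1 = 1 + 2 + 3 + 5 + 6 = 17.
Step 3: U_X = R1 - n1(n1+1)/2 = 17 - 5*6/2 = 17 - 15 = 2.
       U_Y = n1*n2 - U_X = 20 - 2 = 18.
Step 4: No ties, so the exact null distribution of U (based on enumerating the C(9,5) = 126 equally likely rank assignments) gives the two-sided p-value.
Step 5: p-value = 0.063492; compare to alpha = 0.1. reject H0.

U_X = 2, p = 0.063492, reject H0 at alpha = 0.1.


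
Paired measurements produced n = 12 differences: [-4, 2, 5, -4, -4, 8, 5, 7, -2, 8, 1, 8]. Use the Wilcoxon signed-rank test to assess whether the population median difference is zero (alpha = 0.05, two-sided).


Step 1: Drop any zero differences (none here) and take |d_i|.
|d| = [4, 2, 5, 4, 4, 8, 5, 7, 2, 8, 1, 8]
Step 2: Midrank |d_i| (ties get averaged ranks).
ranks: |4|->5, |2|->2.5, |5|->7.5, |4|->5, |4|->5, |8|->11, |5|->7.5, |7|->9, |2|->2.5, |8|->11, |1|->1, |8|->11
Step 3: Attach original signs; sum ranks with positive sign and with negative sign.
W+ = 2.5 + 7.5 + 11 + 7.5 + 9 + 11 + 1 + 11 = 60.5
W- = 5 + 5 + 5 + 2.5 = 17.5
(Check: W+ + W- = 78 should equal n(n+1)/2 = 78.)
Step 4: Test statistic W = min(W+, W-) = 17.5.
Step 5: Ties in |d|, so use the tie-corrected normal approximation.
        E[W] = n(n+1)/4 = 12*13/4 = 39.
        Tie groups: |d|=2 (t=2), |d|=4 (t=3), |d|=5 (t=2), |d|=8 (t=3); sum(t^3 - t) = 60.
        Var[W] = n(n+1)(2n+1)/24 - sum(t^3-t)/48 = 3900/24 - 60/48 = 161.25.
        z = (W - E[W]) / sqrt(Var[W]) = (17.5 - 39) / 12.6984 = -1.6931.
        Two-sided p = 2*Phi(z) = 0.090432.
Step 6: alpha = 0.05. fail to reject H0.

W+ = 60.5, W- = 17.5, W = min = 17.5, p = 0.090432, fail to reject H0.


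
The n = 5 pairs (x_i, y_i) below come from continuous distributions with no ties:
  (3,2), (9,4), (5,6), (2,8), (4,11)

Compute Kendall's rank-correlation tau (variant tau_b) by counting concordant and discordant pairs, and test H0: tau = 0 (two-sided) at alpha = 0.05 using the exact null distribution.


Step 1: Enumerate the 10 unordered pairs (i,j) with i<j and classify each by sign(x_j-x_i) * sign(y_j-y_i).
  (1,2):dx=+6,dy=+2->C; (1,3):dx=+2,dy=+4->C; (1,4):dx=-1,dy=+6->D; (1,5):dx=+1,dy=+9->C
  (2,3):dx=-4,dy=+2->D; (2,4):dx=-7,dy=+4->D; (2,5):dx=-5,dy=+7->D; (3,4):dx=-3,dy=+2->D
  (3,5):dx=-1,dy=+5->D; (4,5):dx=+2,dy=+3->C
Step 2: C = 4, D = 6, total pairs = 10.
Step 3: tau = (C - D)/(n(n-1)/2) = (4 - 6)/10 = -0.200000.
Step 4: Exact two-sided p-value (enumerate n! = 120 permutations of y under H0): p = 0.816667.
Step 5: alpha = 0.05. fail to reject H0.

tau_b = -0.2000 (C=4, D=6), p = 0.816667, fail to reject H0.


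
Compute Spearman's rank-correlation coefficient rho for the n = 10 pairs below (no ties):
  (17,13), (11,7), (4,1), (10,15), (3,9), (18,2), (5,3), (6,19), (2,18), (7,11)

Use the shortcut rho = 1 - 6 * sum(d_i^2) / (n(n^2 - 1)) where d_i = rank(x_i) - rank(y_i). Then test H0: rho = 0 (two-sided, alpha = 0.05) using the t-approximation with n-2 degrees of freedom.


Step 1: Rank x and y separately (midranks; no ties here).
rank(x): 17->9, 11->8, 4->3, 10->7, 3->2, 18->10, 5->4, 6->5, 2->1, 7->6
rank(y): 13->7, 7->4, 1->1, 15->8, 9->5, 2->2, 3->3, 19->10, 18->9, 11->6
Step 2: d_i = R_x(i) - R_y(i); compute d_i^2.
  (9-7)^2=4, (8-4)^2=16, (3-1)^2=4, (7-8)^2=1, (2-5)^2=9, (10-2)^2=64, (4-3)^2=1, (5-10)^2=25, (1-9)^2=64, (6-6)^2=0
sum(d^2) = 188.
Step 3: rho = 1 - 6*188 / (10*(10^2 - 1)) = 1 - 1128/990 = -0.139394.
Step 4: Under H0, t = rho * sqrt((n-2)/(1-rho^2)) = -0.3982 ~ t(8).
Step 5: Two-sided p-value from the t-distribution with 8 df = 0.700932.
Step 6: alpha = 0.05. fail to reject H0.

rho = -0.1394, p = 0.700932, fail to reject H0 at alpha = 0.05.


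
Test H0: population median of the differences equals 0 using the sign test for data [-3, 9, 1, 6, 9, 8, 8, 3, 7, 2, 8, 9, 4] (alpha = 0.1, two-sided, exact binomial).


Step 1: Discard zero differences. Original n = 13; n_eff = number of nonzero differences = 13.
Nonzero differences (with sign): -3, +9, +1, +6, +9, +8, +8, +3, +7, +2, +8, +9, +4
Step 2: Count signs: positive = 12, negative = 1.
Step 3: Under H0: P(positive) = 0.5, so the number of positives S ~ Bin(13, 0.5).
Step 4: Two-sided exact p-value = sum of Bin(13,0.5) probabilities at or below the observed probability = 0.003418.
Step 5: alpha = 0.1. reject H0.

n_eff = 13, pos = 12, neg = 1, p = 0.003418, reject H0.


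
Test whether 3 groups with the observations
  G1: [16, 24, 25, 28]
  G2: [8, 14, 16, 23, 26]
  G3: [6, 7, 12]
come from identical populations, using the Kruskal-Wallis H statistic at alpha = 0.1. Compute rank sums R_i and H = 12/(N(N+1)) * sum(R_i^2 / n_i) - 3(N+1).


Step 1: Combine all N = 12 observations and assign midranks.
sorted (value, group, rank): (6,G3,1), (7,G3,2), (8,G2,3), (12,G3,4), (14,G2,5), (16,G1,6.5), (16,G2,6.5), (23,G2,8), (24,G1,9), (25,G1,10), (26,G2,11), (28,G1,12)
Step 2: Sum ranks within each group.
R_1 = 37.5 (n_1 = 4)
R_2 = 33.5 (n_2 = 5)
R_3 = 7 (n_3 = 3)
Step 3: H = 12/(N(N+1)) * sum(R_i^2/n_i) - 3(N+1)
     = 12/(12*13) * (37.5^2/4 + 33.5^2/5 + 7^2/3) - 3*13
     = 0.076923 * 592.346 - 39
     = 6.565064.
Step 4: Ties present; correction factor C = 1 - 6/(12^3 - 12) = 0.996503. Corrected H = 6.565064 / 0.996503 = 6.588099.
Step 5: Under H0, H ~ chi^2(2); p-value = 0.037103.
Step 6: alpha = 0.1. reject H0.

H = 6.5881, df = 2, p = 0.037103, reject H0.


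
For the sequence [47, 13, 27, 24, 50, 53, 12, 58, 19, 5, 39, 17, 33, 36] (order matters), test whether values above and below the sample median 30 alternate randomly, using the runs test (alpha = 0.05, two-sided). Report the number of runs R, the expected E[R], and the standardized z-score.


Step 1: Compute median = 30; label A = above, B = below.
Labels in order: ABBBAABABBABAA  (n_A = 7, n_B = 7)
Step 2: Count runs R = 9.
Step 3: Under H0 (random ordering), E[R] = 2*n_A*n_B/(n_A+n_B) + 1 = 2*7*7/14 + 1 = 8.0000.
        Var[R] = 2*n_A*n_B*(2*n_A*n_B - n_A - n_B) / ((n_A+n_B)^2 * (n_A+n_B-1)) = 8232/2548 = 3.2308.
        SD[R] = 1.7974.
Step 4: Continuity-corrected z = (R - 0.5 - E[R]) / SD[R] = (9 - 0.5 - 8.0000) / 1.7974 = 0.2782.
Step 5: Two-sided p-value via normal approximation = 2*(1 - Phi(|z|)) = 0.780879.
Step 6: alpha = 0.05. fail to reject H0.

R = 9, z = 0.2782, p = 0.780879, fail to reject H0.


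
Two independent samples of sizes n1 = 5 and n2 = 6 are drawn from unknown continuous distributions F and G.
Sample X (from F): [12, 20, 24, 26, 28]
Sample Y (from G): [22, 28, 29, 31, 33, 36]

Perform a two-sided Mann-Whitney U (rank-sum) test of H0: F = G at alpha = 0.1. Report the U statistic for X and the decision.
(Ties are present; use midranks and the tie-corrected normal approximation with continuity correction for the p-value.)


Step 1: Combine and sort all 11 observations; assign midranks.
sorted (value, group): (12,X), (20,X), (22,Y), (24,X), (26,X), (28,X), (28,Y), (29,Y), (31,Y), (33,Y), (36,Y)
ranks: 12->1, 20->2, 22->3, 24->4, 26->5, 28->6.5, 28->6.5, 29->8, 31->9, 33->10, 36->11
Step 2: Rank sum for X: R1 = 1 + 2 + 4 + 5 + 6.5 = 18.5.
Step 3: U_X = R1 - n1(n1+1)/2 = 18.5 - 5*6/2 = 18.5 - 15 = 3.5.
       U_Y = n1*n2 - U_X = 30 - 3.5 = 26.5.
Step 4: Ties are present, so use the tie-corrected normal approximation (with continuity correction) for the p-value.
Step 5: p-value = 0.044126; compare to alpha = 0.1. reject H0.

U_X = 3.5, p = 0.044126, reject H0 at alpha = 0.1.


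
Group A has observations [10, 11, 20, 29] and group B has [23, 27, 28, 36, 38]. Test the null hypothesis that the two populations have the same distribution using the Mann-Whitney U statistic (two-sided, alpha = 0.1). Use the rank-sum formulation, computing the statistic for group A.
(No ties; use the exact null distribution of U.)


Step 1: Combine and sort all 9 observations; assign midranks.
sorted (value, group): (10,X), (11,X), (20,X), (23,Y), (27,Y), (28,Y), (29,X), (36,Y), (38,Y)
ranks: 10->1, 11->2, 20->3, 23->4, 27->5, 28->6, 29->7, 36->8, 38->9
Step 2: Rank sum for X: R1 = 1 + 2 + 3 + 7 = 13.
Step 3: U_X = R1 - n1(n1+1)/2 = 13 - 4*5/2 = 13 - 10 = 3.
       U_Y = n1*n2 - U_X = 20 - 3 = 17.
Step 4: No ties, so the exact null distribution of U (based on enumerating the C(9,4) = 126 equally likely rank assignments) gives the two-sided p-value.
Step 5: p-value = 0.111111; compare to alpha = 0.1. fail to reject H0.

U_X = 3, p = 0.111111, fail to reject H0 at alpha = 0.1.


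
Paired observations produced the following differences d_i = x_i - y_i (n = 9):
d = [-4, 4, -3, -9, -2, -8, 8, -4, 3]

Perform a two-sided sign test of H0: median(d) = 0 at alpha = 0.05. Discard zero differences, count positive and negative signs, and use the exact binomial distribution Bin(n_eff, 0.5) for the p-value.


Step 1: Discard zero differences. Original n = 9; n_eff = number of nonzero differences = 9.
Nonzero differences (with sign): -4, +4, -3, -9, -2, -8, +8, -4, +3
Step 2: Count signs: positive = 3, negative = 6.
Step 3: Under H0: P(positive) = 0.5, so the number of positives S ~ Bin(9, 0.5).
Step 4: Two-sided exact p-value = sum of Bin(9,0.5) probabilities at or below the observed probability = 0.507812.
Step 5: alpha = 0.05. fail to reject H0.

n_eff = 9, pos = 3, neg = 6, p = 0.507812, fail to reject H0.


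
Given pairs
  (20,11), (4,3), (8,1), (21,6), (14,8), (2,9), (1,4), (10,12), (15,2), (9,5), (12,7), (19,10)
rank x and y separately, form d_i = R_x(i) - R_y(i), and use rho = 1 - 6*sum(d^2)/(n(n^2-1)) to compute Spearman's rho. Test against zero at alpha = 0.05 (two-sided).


Step 1: Rank x and y separately (midranks; no ties here).
rank(x): 20->11, 4->3, 8->4, 21->12, 14->8, 2->2, 1->1, 10->6, 15->9, 9->5, 12->7, 19->10
rank(y): 11->11, 3->3, 1->1, 6->6, 8->8, 9->9, 4->4, 12->12, 2->2, 5->5, 7->7, 10->10
Step 2: d_i = R_x(i) - R_y(i); compute d_i^2.
  (11-11)^2=0, (3-3)^2=0, (4-1)^2=9, (12-6)^2=36, (8-8)^2=0, (2-9)^2=49, (1-4)^2=9, (6-12)^2=36, (9-2)^2=49, (5-5)^2=0, (7-7)^2=0, (10-10)^2=0
sum(d^2) = 188.
Step 3: rho = 1 - 6*188 / (12*(12^2 - 1)) = 1 - 1128/1716 = 0.342657.
Step 4: Under H0, t = rho * sqrt((n-2)/(1-rho^2)) = 1.1534 ~ t(10).
Step 5: Two-sided p-value from the t-distribution with 10 df = 0.275567.
Step 6: alpha = 0.05. fail to reject H0.

rho = 0.3427, p = 0.275567, fail to reject H0 at alpha = 0.05.


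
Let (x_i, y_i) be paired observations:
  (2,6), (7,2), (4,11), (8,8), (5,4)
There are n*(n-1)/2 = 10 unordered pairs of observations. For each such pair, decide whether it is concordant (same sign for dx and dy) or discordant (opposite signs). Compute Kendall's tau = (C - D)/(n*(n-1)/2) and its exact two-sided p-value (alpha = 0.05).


Step 1: Enumerate the 10 unordered pairs (i,j) with i<j and classify each by sign(x_j-x_i) * sign(y_j-y_i).
  (1,2):dx=+5,dy=-4->D; (1,3):dx=+2,dy=+5->C; (1,4):dx=+6,dy=+2->C; (1,5):dx=+3,dy=-2->D
  (2,3):dx=-3,dy=+9->D; (2,4):dx=+1,dy=+6->C; (2,5):dx=-2,dy=+2->D; (3,4):dx=+4,dy=-3->D
  (3,5):dx=+1,dy=-7->D; (4,5):dx=-3,dy=-4->C
Step 2: C = 4, D = 6, total pairs = 10.
Step 3: tau = (C - D)/(n(n-1)/2) = (4 - 6)/10 = -0.200000.
Step 4: Exact two-sided p-value (enumerate n! = 120 permutations of y under H0): p = 0.816667.
Step 5: alpha = 0.05. fail to reject H0.

tau_b = -0.2000 (C=4, D=6), p = 0.816667, fail to reject H0.


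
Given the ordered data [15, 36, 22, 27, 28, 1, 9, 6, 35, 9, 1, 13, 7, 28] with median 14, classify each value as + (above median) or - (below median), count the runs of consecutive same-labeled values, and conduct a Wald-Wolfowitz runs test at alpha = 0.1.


Step 1: Compute median = 14; label A = above, B = below.
Labels in order: AAAAABBBABBBBA  (n_A = 7, n_B = 7)
Step 2: Count runs R = 5.
Step 3: Under H0 (random ordering), E[R] = 2*n_A*n_B/(n_A+n_B) + 1 = 2*7*7/14 + 1 = 8.0000.
        Var[R] = 2*n_A*n_B*(2*n_A*n_B - n_A - n_B) / ((n_A+n_B)^2 * (n_A+n_B-1)) = 8232/2548 = 3.2308.
        SD[R] = 1.7974.
Step 4: Continuity-corrected z = (R + 0.5 - E[R]) / SD[R] = (5 + 0.5 - 8.0000) / 1.7974 = -1.3909.
Step 5: Two-sided p-value via normal approximation = 2*(1 - Phi(|z|)) = 0.164264.
Step 6: alpha = 0.1. fail to reject H0.

R = 5, z = -1.3909, p = 0.164264, fail to reject H0.


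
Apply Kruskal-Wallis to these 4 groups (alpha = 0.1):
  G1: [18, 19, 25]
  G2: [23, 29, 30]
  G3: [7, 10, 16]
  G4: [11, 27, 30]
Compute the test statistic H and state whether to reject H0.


Step 1: Combine all N = 12 observations and assign midranks.
sorted (value, group, rank): (7,G3,1), (10,G3,2), (11,G4,3), (16,G3,4), (18,G1,5), (19,G1,6), (23,G2,7), (25,G1,8), (27,G4,9), (29,G2,10), (30,G2,11.5), (30,G4,11.5)
Step 2: Sum ranks within each group.
R_1 = 19 (n_1 = 3)
R_2 = 28.5 (n_2 = 3)
R_3 = 7 (n_3 = 3)
R_4 = 23.5 (n_4 = 3)
Step 3: H = 12/(N(N+1)) * sum(R_i^2/n_i) - 3(N+1)
     = 12/(12*13) * (19^2/3 + 28.5^2/3 + 7^2/3 + 23.5^2/3) - 3*13
     = 0.076923 * 591.5 - 39
     = 6.500000.
Step 4: Ties present; correction factor C = 1 - 6/(12^3 - 12) = 0.996503. Corrected H = 6.500000 / 0.996503 = 6.522807.
Step 5: Under H0, H ~ chi^2(3); p-value = 0.088767.
Step 6: alpha = 0.1. reject H0.

H = 6.5228, df = 3, p = 0.088767, reject H0.


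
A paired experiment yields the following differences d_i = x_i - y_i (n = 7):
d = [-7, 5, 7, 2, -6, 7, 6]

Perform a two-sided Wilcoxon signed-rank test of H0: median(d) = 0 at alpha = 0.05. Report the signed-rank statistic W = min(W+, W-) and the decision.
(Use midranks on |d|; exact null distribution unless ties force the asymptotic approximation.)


Step 1: Drop any zero differences (none here) and take |d_i|.
|d| = [7, 5, 7, 2, 6, 7, 6]
Step 2: Midrank |d_i| (ties get averaged ranks).
ranks: |7|->6, |5|->2, |7|->6, |2|->1, |6|->3.5, |7|->6, |6|->3.5
Step 3: Attach original signs; sum ranks with positive sign and with negative sign.
W+ = 2 + 6 + 1 + 6 + 3.5 = 18.5
W- = 6 + 3.5 = 9.5
(Check: W+ + W- = 28 should equal n(n+1)/2 = 28.)
Step 4: Test statistic W = min(W+, W-) = 9.5.
Step 5: Ties in |d|, so use the tie-corrected normal approximation.
        E[W] = n(n+1)/4 = 7*8/4 = 14.
        Tie groups: |d|=6 (t=2), |d|=7 (t=3); sum(t^3 - t) = 30.
        Var[W] = n(n+1)(2n+1)/24 - sum(t^3-t)/48 = 840/24 - 30/48 = 34.375.
        z = (W - E[W]) / sqrt(Var[W]) = (9.5 - 14) / 5.8630 = -0.7675.
        Two-sided p = 2*Phi(z) = 0.442771.
Step 6: alpha = 0.05. fail to reject H0.

W+ = 18.5, W- = 9.5, W = min = 9.5, p = 0.442771, fail to reject H0.


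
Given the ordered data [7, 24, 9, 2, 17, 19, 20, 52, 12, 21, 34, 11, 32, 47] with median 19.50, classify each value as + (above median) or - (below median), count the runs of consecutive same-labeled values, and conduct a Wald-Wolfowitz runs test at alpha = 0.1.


Step 1: Compute median = 19.50; label A = above, B = below.
Labels in order: BABBBBAABAABAA  (n_A = 7, n_B = 7)
Step 2: Count runs R = 8.
Step 3: Under H0 (random ordering), E[R] = 2*n_A*n_B/(n_A+n_B) + 1 = 2*7*7/14 + 1 = 8.0000.
        Var[R] = 2*n_A*n_B*(2*n_A*n_B - n_A - n_B) / ((n_A+n_B)^2 * (n_A+n_B-1)) = 8232/2548 = 3.2308.
        SD[R] = 1.7974.
Step 4: R = E[R], so z = 0 with no continuity correction.
Step 5: Two-sided p-value via normal approximation = 2*(1 - Phi(|z|)) = 1.000000.
Step 6: alpha = 0.1. fail to reject H0.

R = 8, z = 0.0000, p = 1.000000, fail to reject H0.


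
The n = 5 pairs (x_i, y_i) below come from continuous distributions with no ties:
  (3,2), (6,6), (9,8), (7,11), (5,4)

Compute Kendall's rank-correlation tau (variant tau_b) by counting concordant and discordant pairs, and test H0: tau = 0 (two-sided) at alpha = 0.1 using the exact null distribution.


Step 1: Enumerate the 10 unordered pairs (i,j) with i<j and classify each by sign(x_j-x_i) * sign(y_j-y_i).
  (1,2):dx=+3,dy=+4->C; (1,3):dx=+6,dy=+6->C; (1,4):dx=+4,dy=+9->C; (1,5):dx=+2,dy=+2->C
  (2,3):dx=+3,dy=+2->C; (2,4):dx=+1,dy=+5->C; (2,5):dx=-1,dy=-2->C; (3,4):dx=-2,dy=+3->D
  (3,5):dx=-4,dy=-4->C; (4,5):dx=-2,dy=-7->C
Step 2: C = 9, D = 1, total pairs = 10.
Step 3: tau = (C - D)/(n(n-1)/2) = (9 - 1)/10 = 0.800000.
Step 4: Exact two-sided p-value (enumerate n! = 120 permutations of y under H0): p = 0.083333.
Step 5: alpha = 0.1. reject H0.

tau_b = 0.8000 (C=9, D=1), p = 0.083333, reject H0.


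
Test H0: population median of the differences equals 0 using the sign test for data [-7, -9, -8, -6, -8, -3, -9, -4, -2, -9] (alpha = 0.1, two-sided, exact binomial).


Step 1: Discard zero differences. Original n = 10; n_eff = number of nonzero differences = 10.
Nonzero differences (with sign): -7, -9, -8, -6, -8, -3, -9, -4, -2, -9
Step 2: Count signs: positive = 0, negative = 10.
Step 3: Under H0: P(positive) = 0.5, so the number of positives S ~ Bin(10, 0.5).
Step 4: Two-sided exact p-value = sum of Bin(10,0.5) probabilities at or below the observed probability = 0.001953.
Step 5: alpha = 0.1. reject H0.

n_eff = 10, pos = 0, neg = 10, p = 0.001953, reject H0.


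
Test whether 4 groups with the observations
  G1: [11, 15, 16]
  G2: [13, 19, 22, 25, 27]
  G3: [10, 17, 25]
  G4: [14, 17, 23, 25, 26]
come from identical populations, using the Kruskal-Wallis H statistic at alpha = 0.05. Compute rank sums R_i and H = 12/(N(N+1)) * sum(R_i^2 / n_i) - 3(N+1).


Step 1: Combine all N = 16 observations and assign midranks.
sorted (value, group, rank): (10,G3,1), (11,G1,2), (13,G2,3), (14,G4,4), (15,G1,5), (16,G1,6), (17,G3,7.5), (17,G4,7.5), (19,G2,9), (22,G2,10), (23,G4,11), (25,G2,13), (25,G3,13), (25,G4,13), (26,G4,15), (27,G2,16)
Step 2: Sum ranks within each group.
R_1 = 13 (n_1 = 3)
R_2 = 51 (n_2 = 5)
R_3 = 21.5 (n_3 = 3)
R_4 = 50.5 (n_4 = 5)
Step 3: H = 12/(N(N+1)) * sum(R_i^2/n_i) - 3(N+1)
     = 12/(16*17) * (13^2/3 + 51^2/5 + 21.5^2/3 + 50.5^2/5) - 3*17
     = 0.044118 * 1240.67 - 51
     = 3.735294.
Step 4: Ties present; correction factor C = 1 - 30/(16^3 - 16) = 0.992647. Corrected H = 3.735294 / 0.992647 = 3.762963.
Step 5: Under H0, H ~ chi^2(3); p-value = 0.288224.
Step 6: alpha = 0.05. fail to reject H0.

H = 3.7630, df = 3, p = 0.288224, fail to reject H0.


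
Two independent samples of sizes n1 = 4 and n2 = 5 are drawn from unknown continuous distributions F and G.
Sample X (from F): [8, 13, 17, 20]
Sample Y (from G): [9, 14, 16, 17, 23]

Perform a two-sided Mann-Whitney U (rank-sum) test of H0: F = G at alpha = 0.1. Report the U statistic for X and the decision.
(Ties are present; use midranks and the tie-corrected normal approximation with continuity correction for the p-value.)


Step 1: Combine and sort all 9 observations; assign midranks.
sorted (value, group): (8,X), (9,Y), (13,X), (14,Y), (16,Y), (17,X), (17,Y), (20,X), (23,Y)
ranks: 8->1, 9->2, 13->3, 14->4, 16->5, 17->6.5, 17->6.5, 20->8, 23->9
Step 2: Rank sum for X: R1 = 1 + 3 + 6.5 + 8 = 18.5.
Step 3: U_X = R1 - n1(n1+1)/2 = 18.5 - 4*5/2 = 18.5 - 10 = 8.5.
       U_Y = n1*n2 - U_X = 20 - 8.5 = 11.5.
Step 4: Ties are present, so use the tie-corrected normal approximation (with continuity correction) for the p-value.
Step 5: p-value = 0.805701; compare to alpha = 0.1. fail to reject H0.

U_X = 8.5, p = 0.805701, fail to reject H0 at alpha = 0.1.


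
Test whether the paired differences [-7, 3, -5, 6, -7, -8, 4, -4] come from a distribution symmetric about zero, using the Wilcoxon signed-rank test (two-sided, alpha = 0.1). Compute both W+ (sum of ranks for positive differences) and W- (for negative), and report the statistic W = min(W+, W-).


Step 1: Drop any zero differences (none here) and take |d_i|.
|d| = [7, 3, 5, 6, 7, 8, 4, 4]
Step 2: Midrank |d_i| (ties get averaged ranks).
ranks: |7|->6.5, |3|->1, |5|->4, |6|->5, |7|->6.5, |8|->8, |4|->2.5, |4|->2.5
Step 3: Attach original signs; sum ranks with positive sign and with negative sign.
W+ = 1 + 5 + 2.5 = 8.5
W- = 6.5 + 4 + 6.5 + 8 + 2.5 = 27.5
(Check: W+ + W- = 36 should equal n(n+1)/2 = 36.)
Step 4: Test statistic W = min(W+, W-) = 8.5.
Step 5: Ties in |d|, so use the tie-corrected normal approximation.
        E[W] = n(n+1)/4 = 8*9/4 = 18.
        Tie groups: |d|=4 (t=2), |d|=7 (t=2); sum(t^3 - t) = 12.
        Var[W] = n(n+1)(2n+1)/24 - sum(t^3-t)/48 = 1224/24 - 12/48 = 50.75.
        z = (W - E[W]) / sqrt(Var[W]) = (8.5 - 18) / 7.1239 = -1.3335.
        Two-sided p = 2*Phi(z) = 0.182355.
Step 6: alpha = 0.1. fail to reject H0.

W+ = 8.5, W- = 27.5, W = min = 8.5, p = 0.182355, fail to reject H0.


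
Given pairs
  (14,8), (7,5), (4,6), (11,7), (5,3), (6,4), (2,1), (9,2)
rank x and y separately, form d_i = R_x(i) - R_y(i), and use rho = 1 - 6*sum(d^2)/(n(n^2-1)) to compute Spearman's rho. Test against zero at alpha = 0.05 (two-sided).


Step 1: Rank x and y separately (midranks; no ties here).
rank(x): 14->8, 7->5, 4->2, 11->7, 5->3, 6->4, 2->1, 9->6
rank(y): 8->8, 5->5, 6->6, 7->7, 3->3, 4->4, 1->1, 2->2
Step 2: d_i = R_x(i) - R_y(i); compute d_i^2.
  (8-8)^2=0, (5-5)^2=0, (2-6)^2=16, (7-7)^2=0, (3-3)^2=0, (4-4)^2=0, (1-1)^2=0, (6-2)^2=16
sum(d^2) = 32.
Step 3: rho = 1 - 6*32 / (8*(8^2 - 1)) = 1 - 192/504 = 0.619048.
Step 4: Under H0, t = rho * sqrt((n-2)/(1-rho^2)) = 1.9308 ~ t(6).
Step 5: Two-sided p-value from the t-distribution with 6 df = 0.101733.
Step 6: alpha = 0.05. fail to reject H0.

rho = 0.6190, p = 0.101733, fail to reject H0 at alpha = 0.05.


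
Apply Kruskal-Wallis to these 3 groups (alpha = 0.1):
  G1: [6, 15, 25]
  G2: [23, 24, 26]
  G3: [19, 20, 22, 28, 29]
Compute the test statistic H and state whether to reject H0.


Step 1: Combine all N = 11 observations and assign midranks.
sorted (value, group, rank): (6,G1,1), (15,G1,2), (19,G3,3), (20,G3,4), (22,G3,5), (23,G2,6), (24,G2,7), (25,G1,8), (26,G2,9), (28,G3,10), (29,G3,11)
Step 2: Sum ranks within each group.
R_1 = 11 (n_1 = 3)
R_2 = 22 (n_2 = 3)
R_3 = 33 (n_3 = 5)
Step 3: H = 12/(N(N+1)) * sum(R_i^2/n_i) - 3(N+1)
     = 12/(11*12) * (11^2/3 + 22^2/3 + 33^2/5) - 3*12
     = 0.090909 * 419.467 - 36
     = 2.133333.
Step 4: No ties, so H is used without correction.
Step 5: Under H0, H ~ chi^2(2); p-value = 0.344154.
Step 6: alpha = 0.1. fail to reject H0.

H = 2.1333, df = 2, p = 0.344154, fail to reject H0.


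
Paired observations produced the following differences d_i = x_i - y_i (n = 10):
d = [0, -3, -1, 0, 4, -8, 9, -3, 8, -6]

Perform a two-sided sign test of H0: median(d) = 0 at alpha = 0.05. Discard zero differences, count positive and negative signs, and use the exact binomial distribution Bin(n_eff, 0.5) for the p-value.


Step 1: Discard zero differences. Original n = 10; n_eff = number of nonzero differences = 8.
Nonzero differences (with sign): -3, -1, +4, -8, +9, -3, +8, -6
Step 2: Count signs: positive = 3, negative = 5.
Step 3: Under H0: P(positive) = 0.5, so the number of positives S ~ Bin(8, 0.5).
Step 4: Two-sided exact p-value = sum of Bin(8,0.5) probabilities at or below the observed probability = 0.726562.
Step 5: alpha = 0.05. fail to reject H0.

n_eff = 8, pos = 3, neg = 5, p = 0.726562, fail to reject H0.


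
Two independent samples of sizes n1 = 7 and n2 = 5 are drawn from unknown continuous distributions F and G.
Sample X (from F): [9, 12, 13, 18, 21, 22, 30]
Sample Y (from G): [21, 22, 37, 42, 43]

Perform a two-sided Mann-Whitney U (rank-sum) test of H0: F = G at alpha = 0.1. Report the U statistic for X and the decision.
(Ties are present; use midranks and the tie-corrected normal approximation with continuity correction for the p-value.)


Step 1: Combine and sort all 12 observations; assign midranks.
sorted (value, group): (9,X), (12,X), (13,X), (18,X), (21,X), (21,Y), (22,X), (22,Y), (30,X), (37,Y), (42,Y), (43,Y)
ranks: 9->1, 12->2, 13->3, 18->4, 21->5.5, 21->5.5, 22->7.5, 22->7.5, 30->9, 37->10, 42->11, 43->12
Step 2: Rank sum for X: R1 = 1 + 2 + 3 + 4 + 5.5 + 7.5 + 9 = 32.
Step 3: U_X = R1 - n1(n1+1)/2 = 32 - 7*8/2 = 32 - 28 = 4.
       U_Y = n1*n2 - U_X = 35 - 4 = 31.
Step 4: Ties are present, so use the tie-corrected normal approximation (with continuity correction) for the p-value.
Step 5: p-value = 0.034123; compare to alpha = 0.1. reject H0.

U_X = 4, p = 0.034123, reject H0 at alpha = 0.1.


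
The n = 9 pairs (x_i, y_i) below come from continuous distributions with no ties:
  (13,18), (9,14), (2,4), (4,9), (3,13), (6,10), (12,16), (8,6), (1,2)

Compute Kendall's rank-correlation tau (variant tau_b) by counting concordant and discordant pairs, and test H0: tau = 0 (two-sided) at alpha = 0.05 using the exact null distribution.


Step 1: Enumerate the 36 unordered pairs (i,j) with i<j and classify each by sign(x_j-x_i) * sign(y_j-y_i).
  (1,2):dx=-4,dy=-4->C; (1,3):dx=-11,dy=-14->C; (1,4):dx=-9,dy=-9->C; (1,5):dx=-10,dy=-5->C
  (1,6):dx=-7,dy=-8->C; (1,7):dx=-1,dy=-2->C; (1,8):dx=-5,dy=-12->C; (1,9):dx=-12,dy=-16->C
  (2,3):dx=-7,dy=-10->C; (2,4):dx=-5,dy=-5->C; (2,5):dx=-6,dy=-1->C; (2,6):dx=-3,dy=-4->C
  (2,7):dx=+3,dy=+2->C; (2,8):dx=-1,dy=-8->C; (2,9):dx=-8,dy=-12->C; (3,4):dx=+2,dy=+5->C
  (3,5):dx=+1,dy=+9->C; (3,6):dx=+4,dy=+6->C; (3,7):dx=+10,dy=+12->C; (3,8):dx=+6,dy=+2->C
  (3,9):dx=-1,dy=-2->C; (4,5):dx=-1,dy=+4->D; (4,6):dx=+2,dy=+1->C; (4,7):dx=+8,dy=+7->C
  (4,8):dx=+4,dy=-3->D; (4,9):dx=-3,dy=-7->C; (5,6):dx=+3,dy=-3->D; (5,7):dx=+9,dy=+3->C
  (5,8):dx=+5,dy=-7->D; (5,9):dx=-2,dy=-11->C; (6,7):dx=+6,dy=+6->C; (6,8):dx=+2,dy=-4->D
  (6,9):dx=-5,dy=-8->C; (7,8):dx=-4,dy=-10->C; (7,9):dx=-11,dy=-14->C; (8,9):dx=-7,dy=-4->C
Step 2: C = 31, D = 5, total pairs = 36.
Step 3: tau = (C - D)/(n(n-1)/2) = (31 - 5)/36 = 0.722222.
Step 4: Exact two-sided p-value (enumerate n! = 362880 permutations of y under H0): p = 0.005886.
Step 5: alpha = 0.05. reject H0.

tau_b = 0.7222 (C=31, D=5), p = 0.005886, reject H0.


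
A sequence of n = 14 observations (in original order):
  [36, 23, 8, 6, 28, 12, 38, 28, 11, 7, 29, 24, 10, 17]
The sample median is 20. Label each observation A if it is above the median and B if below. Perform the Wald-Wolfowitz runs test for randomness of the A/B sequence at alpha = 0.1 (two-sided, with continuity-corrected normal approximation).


Step 1: Compute median = 20; label A = above, B = below.
Labels in order: AABBABAABBAABB  (n_A = 7, n_B = 7)
Step 2: Count runs R = 8.
Step 3: Under H0 (random ordering), E[R] = 2*n_A*n_B/(n_A+n_B) + 1 = 2*7*7/14 + 1 = 8.0000.
        Var[R] = 2*n_A*n_B*(2*n_A*n_B - n_A - n_B) / ((n_A+n_B)^2 * (n_A+n_B-1)) = 8232/2548 = 3.2308.
        SD[R] = 1.7974.
Step 4: R = E[R], so z = 0 with no continuity correction.
Step 5: Two-sided p-value via normal approximation = 2*(1 - Phi(|z|)) = 1.000000.
Step 6: alpha = 0.1. fail to reject H0.

R = 8, z = 0.0000, p = 1.000000, fail to reject H0.


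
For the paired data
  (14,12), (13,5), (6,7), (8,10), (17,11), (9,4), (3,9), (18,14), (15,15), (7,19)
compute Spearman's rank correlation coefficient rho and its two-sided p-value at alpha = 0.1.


Step 1: Rank x and y separately (midranks; no ties here).
rank(x): 14->7, 13->6, 6->2, 8->4, 17->9, 9->5, 3->1, 18->10, 15->8, 7->3
rank(y): 12->7, 5->2, 7->3, 10->5, 11->6, 4->1, 9->4, 14->8, 15->9, 19->10
Step 2: d_i = R_x(i) - R_y(i); compute d_i^2.
  (7-7)^2=0, (6-2)^2=16, (2-3)^2=1, (4-5)^2=1, (9-6)^2=9, (5-1)^2=16, (1-4)^2=9, (10-8)^2=4, (8-9)^2=1, (3-10)^2=49
sum(d^2) = 106.
Step 3: rho = 1 - 6*106 / (10*(10^2 - 1)) = 1 - 636/990 = 0.357576.
Step 4: Under H0, t = rho * sqrt((n-2)/(1-rho^2)) = 1.0830 ~ t(8).
Step 5: Two-sided p-value from the t-distribution with 8 df = 0.310376.
Step 6: alpha = 0.1. fail to reject H0.

rho = 0.3576, p = 0.310376, fail to reject H0 at alpha = 0.1.


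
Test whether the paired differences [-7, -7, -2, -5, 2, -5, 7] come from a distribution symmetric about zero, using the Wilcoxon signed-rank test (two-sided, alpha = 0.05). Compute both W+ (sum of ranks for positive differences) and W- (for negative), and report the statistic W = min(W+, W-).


Step 1: Drop any zero differences (none here) and take |d_i|.
|d| = [7, 7, 2, 5, 2, 5, 7]
Step 2: Midrank |d_i| (ties get averaged ranks).
ranks: |7|->6, |7|->6, |2|->1.5, |5|->3.5, |2|->1.5, |5|->3.5, |7|->6
Step 3: Attach original signs; sum ranks with positive sign and with negative sign.
W+ = 1.5 + 6 = 7.5
W- = 6 + 6 + 1.5 + 3.5 + 3.5 = 20.5
(Check: W+ + W- = 28 should equal n(n+1)/2 = 28.)
Step 4: Test statistic W = min(W+, W-) = 7.5.
Step 5: Ties in |d|, so use the tie-corrected normal approximation.
        E[W] = n(n+1)/4 = 7*8/4 = 14.
        Tie groups: |d|=2 (t=2), |d|=5 (t=2), |d|=7 (t=3); sum(t^3 - t) = 36.
        Var[W] = n(n+1)(2n+1)/24 - sum(t^3-t)/48 = 840/24 - 36/48 = 34.25.
        z = (W - E[W]) / sqrt(Var[W]) = (7.5 - 14) / 5.8523 = -1.1107.
        Two-sided p = 2*Phi(z) = 0.266713.
Step 6: alpha = 0.05. fail to reject H0.

W+ = 7.5, W- = 20.5, W = min = 7.5, p = 0.266713, fail to reject H0.


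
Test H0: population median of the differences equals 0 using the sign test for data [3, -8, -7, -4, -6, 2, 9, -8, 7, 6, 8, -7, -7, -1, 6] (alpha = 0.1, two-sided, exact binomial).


Step 1: Discard zero differences. Original n = 15; n_eff = number of nonzero differences = 15.
Nonzero differences (with sign): +3, -8, -7, -4, -6, +2, +9, -8, +7, +6, +8, -7, -7, -1, +6
Step 2: Count signs: positive = 7, negative = 8.
Step 3: Under H0: P(positive) = 0.5, so the number of positives S ~ Bin(15, 0.5).
Step 4: Two-sided exact p-value = sum of Bin(15,0.5) probabilities at or below the observed probability = 1.000000.
Step 5: alpha = 0.1. fail to reject H0.

n_eff = 15, pos = 7, neg = 8, p = 1.000000, fail to reject H0.


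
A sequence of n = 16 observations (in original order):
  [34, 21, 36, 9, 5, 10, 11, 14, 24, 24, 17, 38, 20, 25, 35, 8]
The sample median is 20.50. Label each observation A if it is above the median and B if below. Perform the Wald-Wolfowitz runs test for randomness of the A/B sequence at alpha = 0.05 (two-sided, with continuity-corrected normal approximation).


Step 1: Compute median = 20.50; label A = above, B = below.
Labels in order: AAABBBBBAABABAAB  (n_A = 8, n_B = 8)
Step 2: Count runs R = 8.
Step 3: Under H0 (random ordering), E[R] = 2*n_A*n_B/(n_A+n_B) + 1 = 2*8*8/16 + 1 = 9.0000.
        Var[R] = 2*n_A*n_B*(2*n_A*n_B - n_A - n_B) / ((n_A+n_B)^2 * (n_A+n_B-1)) = 14336/3840 = 3.7333.
        SD[R] = 1.9322.
Step 4: Continuity-corrected z = (R + 0.5 - E[R]) / SD[R] = (8 + 0.5 - 9.0000) / 1.9322 = -0.2588.
Step 5: Two-sided p-value via normal approximation = 2*(1 - Phi(|z|)) = 0.795809.
Step 6: alpha = 0.05. fail to reject H0.

R = 8, z = -0.2588, p = 0.795809, fail to reject H0.


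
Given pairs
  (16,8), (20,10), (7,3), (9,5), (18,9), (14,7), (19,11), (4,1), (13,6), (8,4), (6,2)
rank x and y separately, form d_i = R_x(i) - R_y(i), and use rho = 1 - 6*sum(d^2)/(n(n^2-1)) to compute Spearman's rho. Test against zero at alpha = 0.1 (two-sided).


Step 1: Rank x and y separately (midranks; no ties here).
rank(x): 16->8, 20->11, 7->3, 9->5, 18->9, 14->7, 19->10, 4->1, 13->6, 8->4, 6->2
rank(y): 8->8, 10->10, 3->3, 5->5, 9->9, 7->7, 11->11, 1->1, 6->6, 4->4, 2->2
Step 2: d_i = R_x(i) - R_y(i); compute d_i^2.
  (8-8)^2=0, (11-10)^2=1, (3-3)^2=0, (5-5)^2=0, (9-9)^2=0, (7-7)^2=0, (10-11)^2=1, (1-1)^2=0, (6-6)^2=0, (4-4)^2=0, (2-2)^2=0
sum(d^2) = 2.
Step 3: rho = 1 - 6*2 / (11*(11^2 - 1)) = 1 - 12/1320 = 0.990909.
Step 4: Under H0, t = rho * sqrt((n-2)/(1-rho^2)) = 22.0966 ~ t(9).
Step 5: Two-sided p-value from the t-distribution with 9 df = 0.000000.
Step 6: alpha = 0.1. reject H0.

rho = 0.9909, p = 0.000000, reject H0 at alpha = 0.1.


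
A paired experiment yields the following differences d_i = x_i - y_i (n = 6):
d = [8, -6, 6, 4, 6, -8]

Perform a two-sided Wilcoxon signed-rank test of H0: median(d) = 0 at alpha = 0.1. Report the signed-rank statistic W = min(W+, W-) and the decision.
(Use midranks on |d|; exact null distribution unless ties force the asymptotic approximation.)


Step 1: Drop any zero differences (none here) and take |d_i|.
|d| = [8, 6, 6, 4, 6, 8]
Step 2: Midrank |d_i| (ties get averaged ranks).
ranks: |8|->5.5, |6|->3, |6|->3, |4|->1, |6|->3, |8|->5.5
Step 3: Attach original signs; sum ranks with positive sign and with negative sign.
W+ = 5.5 + 3 + 1 + 3 = 12.5
W- = 3 + 5.5 = 8.5
(Check: W+ + W- = 21 should equal n(n+1)/2 = 21.)
Step 4: Test statistic W = min(W+, W-) = 8.5.
Step 5: Ties in |d|, so use the tie-corrected normal approximation.
        E[W] = n(n+1)/4 = 6*7/4 = 10.5.
        Tie groups: |d|=6 (t=3), |d|=8 (t=2); sum(t^3 - t) = 30.
        Var[W] = n(n+1)(2n+1)/24 - sum(t^3-t)/48 = 546/24 - 30/48 = 22.125.
        z = (W - E[W]) / sqrt(Var[W]) = (8.5 - 10.5) / 4.7037 = -0.4252.
        Two-sided p = 2*Phi(z) = 0.670694.
Step 6: alpha = 0.1. fail to reject H0.

W+ = 12.5, W- = 8.5, W = min = 8.5, p = 0.670694, fail to reject H0.


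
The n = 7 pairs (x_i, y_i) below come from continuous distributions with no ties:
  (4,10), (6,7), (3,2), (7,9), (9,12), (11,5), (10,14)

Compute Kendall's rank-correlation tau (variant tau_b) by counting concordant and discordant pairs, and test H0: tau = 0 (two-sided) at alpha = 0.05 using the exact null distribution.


Step 1: Enumerate the 21 unordered pairs (i,j) with i<j and classify each by sign(x_j-x_i) * sign(y_j-y_i).
  (1,2):dx=+2,dy=-3->D; (1,3):dx=-1,dy=-8->C; (1,4):dx=+3,dy=-1->D; (1,5):dx=+5,dy=+2->C
  (1,6):dx=+7,dy=-5->D; (1,7):dx=+6,dy=+4->C; (2,3):dx=-3,dy=-5->C; (2,4):dx=+1,dy=+2->C
  (2,5):dx=+3,dy=+5->C; (2,6):dx=+5,dy=-2->D; (2,7):dx=+4,dy=+7->C; (3,4):dx=+4,dy=+7->C
  (3,5):dx=+6,dy=+10->C; (3,6):dx=+8,dy=+3->C; (3,7):dx=+7,dy=+12->C; (4,5):dx=+2,dy=+3->C
  (4,6):dx=+4,dy=-4->D; (4,7):dx=+3,dy=+5->C; (5,6):dx=+2,dy=-7->D; (5,7):dx=+1,dy=+2->C
  (6,7):dx=-1,dy=+9->D
Step 2: C = 14, D = 7, total pairs = 21.
Step 3: tau = (C - D)/(n(n-1)/2) = (14 - 7)/21 = 0.333333.
Step 4: Exact two-sided p-value (enumerate n! = 5040 permutations of y under H0): p = 0.381349.
Step 5: alpha = 0.05. fail to reject H0.

tau_b = 0.3333 (C=14, D=7), p = 0.381349, fail to reject H0.


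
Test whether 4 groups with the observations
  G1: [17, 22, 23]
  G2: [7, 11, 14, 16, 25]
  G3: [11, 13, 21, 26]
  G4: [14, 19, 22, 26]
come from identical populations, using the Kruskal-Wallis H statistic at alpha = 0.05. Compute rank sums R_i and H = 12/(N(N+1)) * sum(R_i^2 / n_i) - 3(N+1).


Step 1: Combine all N = 16 observations and assign midranks.
sorted (value, group, rank): (7,G2,1), (11,G2,2.5), (11,G3,2.5), (13,G3,4), (14,G2,5.5), (14,G4,5.5), (16,G2,7), (17,G1,8), (19,G4,9), (21,G3,10), (22,G1,11.5), (22,G4,11.5), (23,G1,13), (25,G2,14), (26,G3,15.5), (26,G4,15.5)
Step 2: Sum ranks within each group.
R_1 = 32.5 (n_1 = 3)
R_2 = 30 (n_2 = 5)
R_3 = 32 (n_3 = 4)
R_4 = 41.5 (n_4 = 4)
Step 3: H = 12/(N(N+1)) * sum(R_i^2/n_i) - 3(N+1)
     = 12/(16*17) * (32.5^2/3 + 30^2/5 + 32^2/4 + 41.5^2/4) - 3*17
     = 0.044118 * 1218.65 - 51
     = 2.763787.
Step 4: Ties present; correction factor C = 1 - 24/(16^3 - 16) = 0.994118. Corrected H = 2.763787 / 0.994118 = 2.780141.
Step 5: Under H0, H ~ chi^2(3); p-value = 0.426780.
Step 6: alpha = 0.05. fail to reject H0.

H = 2.7801, df = 3, p = 0.426780, fail to reject H0.


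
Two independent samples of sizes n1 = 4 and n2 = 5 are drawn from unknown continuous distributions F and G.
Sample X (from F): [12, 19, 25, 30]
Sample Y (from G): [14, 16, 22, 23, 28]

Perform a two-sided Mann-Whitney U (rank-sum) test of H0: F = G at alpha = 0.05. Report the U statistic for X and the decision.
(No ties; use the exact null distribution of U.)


Step 1: Combine and sort all 9 observations; assign midranks.
sorted (value, group): (12,X), (14,Y), (16,Y), (19,X), (22,Y), (23,Y), (25,X), (28,Y), (30,X)
ranks: 12->1, 14->2, 16->3, 19->4, 22->5, 23->6, 25->7, 28->8, 30->9
Step 2: Rank sum for X: R1 = 1 + 4 + 7 + 9 = 21.
Step 3: U_X = R1 - n1(n1+1)/2 = 21 - 4*5/2 = 21 - 10 = 11.
       U_Y = n1*n2 - U_X = 20 - 11 = 9.
Step 4: No ties, so the exact null distribution of U (based on enumerating the C(9,4) = 126 equally likely rank assignments) gives the two-sided p-value.
Step 5: p-value = 0.904762; compare to alpha = 0.05. fail to reject H0.

U_X = 11, p = 0.904762, fail to reject H0 at alpha = 0.05.


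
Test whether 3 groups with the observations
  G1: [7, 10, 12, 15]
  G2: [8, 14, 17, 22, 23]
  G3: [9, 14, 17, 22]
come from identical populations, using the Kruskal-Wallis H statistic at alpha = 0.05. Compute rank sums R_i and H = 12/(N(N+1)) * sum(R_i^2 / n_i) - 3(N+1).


Step 1: Combine all N = 13 observations and assign midranks.
sorted (value, group, rank): (7,G1,1), (8,G2,2), (9,G3,3), (10,G1,4), (12,G1,5), (14,G2,6.5), (14,G3,6.5), (15,G1,8), (17,G2,9.5), (17,G3,9.5), (22,G2,11.5), (22,G3,11.5), (23,G2,13)
Step 2: Sum ranks within each group.
R_1 = 18 (n_1 = 4)
R_2 = 42.5 (n_2 = 5)
R_3 = 30.5 (n_3 = 4)
Step 3: H = 12/(N(N+1)) * sum(R_i^2/n_i) - 3(N+1)
     = 12/(13*14) * (18^2/4 + 42.5^2/5 + 30.5^2/4) - 3*14
     = 0.065934 * 674.812 - 42
     = 2.493132.
Step 4: Ties present; correction factor C = 1 - 18/(13^3 - 13) = 0.991758. Corrected H = 2.493132 / 0.991758 = 2.513850.
Step 5: Under H0, H ~ chi^2(2); p-value = 0.284528.
Step 6: alpha = 0.05. fail to reject H0.

H = 2.5139, df = 2, p = 0.284528, fail to reject H0.


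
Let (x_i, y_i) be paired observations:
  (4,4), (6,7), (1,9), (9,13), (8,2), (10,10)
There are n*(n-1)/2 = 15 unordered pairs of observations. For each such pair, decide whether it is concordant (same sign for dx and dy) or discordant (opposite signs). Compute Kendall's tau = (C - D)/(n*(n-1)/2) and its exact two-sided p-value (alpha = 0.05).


Step 1: Enumerate the 15 unordered pairs (i,j) with i<j and classify each by sign(x_j-x_i) * sign(y_j-y_i).
  (1,2):dx=+2,dy=+3->C; (1,3):dx=-3,dy=+5->D; (1,4):dx=+5,dy=+9->C; (1,5):dx=+4,dy=-2->D
  (1,6):dx=+6,dy=+6->C; (2,3):dx=-5,dy=+2->D; (2,4):dx=+3,dy=+6->C; (2,5):dx=+2,dy=-5->D
  (2,6):dx=+4,dy=+3->C; (3,4):dx=+8,dy=+4->C; (3,5):dx=+7,dy=-7->D; (3,6):dx=+9,dy=+1->C
  (4,5):dx=-1,dy=-11->C; (4,6):dx=+1,dy=-3->D; (5,6):dx=+2,dy=+8->C
Step 2: C = 9, D = 6, total pairs = 15.
Step 3: tau = (C - D)/(n(n-1)/2) = (9 - 6)/15 = 0.200000.
Step 4: Exact two-sided p-value (enumerate n! = 720 permutations of y under H0): p = 0.719444.
Step 5: alpha = 0.05. fail to reject H0.

tau_b = 0.2000 (C=9, D=6), p = 0.719444, fail to reject H0.


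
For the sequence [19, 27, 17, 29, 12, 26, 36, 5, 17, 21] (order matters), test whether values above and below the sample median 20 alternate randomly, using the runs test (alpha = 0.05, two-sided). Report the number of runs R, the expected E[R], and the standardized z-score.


Step 1: Compute median = 20; label A = above, B = below.
Labels in order: BABABAABBA  (n_A = 5, n_B = 5)
Step 2: Count runs R = 8.
Step 3: Under H0 (random ordering), E[R] = 2*n_A*n_B/(n_A+n_B) + 1 = 2*5*5/10 + 1 = 6.0000.
        Var[R] = 2*n_A*n_B*(2*n_A*n_B - n_A - n_B) / ((n_A+n_B)^2 * (n_A+n_B-1)) = 2000/900 = 2.2222.
        SD[R] = 1.4907.
Step 4: Continuity-corrected z = (R - 0.5 - E[R]) / SD[R] = (8 - 0.5 - 6.0000) / 1.4907 = 1.0062.
Step 5: Two-sided p-value via normal approximation = 2*(1 - Phi(|z|)) = 0.314305.
Step 6: alpha = 0.05. fail to reject H0.

R = 8, z = 1.0062, p = 0.314305, fail to reject H0.
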